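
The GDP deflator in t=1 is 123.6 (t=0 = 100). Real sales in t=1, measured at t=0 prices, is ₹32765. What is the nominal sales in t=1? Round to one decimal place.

Nominal = Real × (Index/100) = 32765 × (123.6/100)
        = 32765 × 1.236 = 40497.5400

40497.5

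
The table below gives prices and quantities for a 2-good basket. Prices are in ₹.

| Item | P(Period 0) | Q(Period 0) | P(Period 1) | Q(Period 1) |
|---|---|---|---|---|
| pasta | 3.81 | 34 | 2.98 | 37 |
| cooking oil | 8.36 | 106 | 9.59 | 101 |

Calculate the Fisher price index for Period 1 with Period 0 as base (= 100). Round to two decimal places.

109.77

Laspeyres component (base-period weights):
ΣP(Period 1)Q(Period 0) = 2.98×34 + 9.59×106 = 101.32 + 1016.54 = 1117.86
ΣP(Period 0)Q(Period 0) = 3.81×34 + 8.36×106 = 129.54 + 886.16 = 1015.7
L = 1117.86 / 1015.7 × 100 = 110.0581
Paasche component (current-period weights):
ΣP(Period 1)Q(Period 1) = 2.98×37 + 9.59×101 = 110.26 + 968.59 = 1078.85
ΣP(Period 0)Q(Period 1) = 3.81×37 + 8.36×101 = 140.97 + 844.36 = 985.33
P = 1078.85 / 985.33 × 100 = 109.4912
Fisher = √(L × P) = √(110.0581 × 109.4912) = 109.7743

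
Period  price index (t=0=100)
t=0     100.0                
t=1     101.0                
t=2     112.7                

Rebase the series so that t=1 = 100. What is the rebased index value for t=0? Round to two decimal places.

99.01

Rebased(t=0) = 100.0 / 101.0 × 100 = 99.0099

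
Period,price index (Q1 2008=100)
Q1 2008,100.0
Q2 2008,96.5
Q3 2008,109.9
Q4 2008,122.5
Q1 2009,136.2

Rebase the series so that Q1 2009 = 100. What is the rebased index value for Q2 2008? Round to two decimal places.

Rebased(Q2 2008) = 96.5 / 136.2 × 100 = 70.8517

70.85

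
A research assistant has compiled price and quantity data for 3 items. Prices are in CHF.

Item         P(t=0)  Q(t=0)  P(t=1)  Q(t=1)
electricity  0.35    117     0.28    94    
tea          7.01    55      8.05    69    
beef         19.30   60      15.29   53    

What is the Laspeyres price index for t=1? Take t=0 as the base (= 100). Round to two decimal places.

Laspeyres price index uses base-period quantities as weights.
ΣP(t=1)·Q(t=0) = 0.28×117 + 8.05×55 + 15.29×60 = 32.76 + 442.75 + 917.4 = 1392.91
ΣP(t=0)·Q(t=0) = 0.35×117 + 7.01×55 + 19.30×60 = 40.95 + 385.55 + 1158 = 1584.5
Index = 1392.91 / 1584.5 × 100 = 87.9085

87.91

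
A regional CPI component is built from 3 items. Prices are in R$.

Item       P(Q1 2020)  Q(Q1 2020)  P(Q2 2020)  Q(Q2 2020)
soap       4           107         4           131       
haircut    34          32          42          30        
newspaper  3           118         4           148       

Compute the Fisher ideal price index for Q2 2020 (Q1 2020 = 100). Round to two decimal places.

119.76

Laspeyres component (base-period weights):
ΣP(Q2 2020)Q(Q1 2020) = 4×107 + 42×32 + 4×118 = 428 + 1344 + 472 = 2244
ΣP(Q1 2020)Q(Q1 2020) = 4×107 + 34×32 + 3×118 = 428 + 1088 + 354 = 1870
L = 2244 / 1870 × 100 = 120.0000
Paasche component (current-period weights):
ΣP(Q2 2020)Q(Q2 2020) = 4×131 + 42×30 + 4×148 = 524 + 1260 + 592 = 2376
ΣP(Q1 2020)Q(Q2 2020) = 4×131 + 34×30 + 3×148 = 524 + 1020 + 444 = 1988
P = 2376 / 1988 × 100 = 119.5171
Fisher = √(L × P) = √(120.0000 × 119.5171) = 119.7583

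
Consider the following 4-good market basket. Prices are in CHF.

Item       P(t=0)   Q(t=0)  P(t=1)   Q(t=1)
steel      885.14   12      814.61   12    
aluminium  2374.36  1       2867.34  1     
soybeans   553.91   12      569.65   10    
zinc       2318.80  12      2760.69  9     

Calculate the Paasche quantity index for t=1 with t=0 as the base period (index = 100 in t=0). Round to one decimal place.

Paasche quantity index uses current-period prices as weights.
ΣP(t=1)·Q(t=1) = 814.61×12 + 2867.34×1 + 569.65×10 + 2760.69×9 = 9775.32 + 2867.34 + 5696.5 + 24846.21 = 43185.37
ΣP(t=1)·Q(t=0) = 814.61×12 + 2867.34×1 + 569.65×12 + 2760.69×12 = 9775.32 + 2867.34 + 6835.8 + 33128.28 = 52606.74
Index = 43185.37 / 52606.74 × 100 = 82.0909

82.1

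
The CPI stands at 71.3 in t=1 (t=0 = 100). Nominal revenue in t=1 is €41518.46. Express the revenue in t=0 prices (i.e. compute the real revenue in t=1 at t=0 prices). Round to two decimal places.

58230.66

Real = Nominal ÷ (Index/100) = 41518.46 ÷ (71.3/100)
     = 41518.46 ÷ 0.713 = 58230.6592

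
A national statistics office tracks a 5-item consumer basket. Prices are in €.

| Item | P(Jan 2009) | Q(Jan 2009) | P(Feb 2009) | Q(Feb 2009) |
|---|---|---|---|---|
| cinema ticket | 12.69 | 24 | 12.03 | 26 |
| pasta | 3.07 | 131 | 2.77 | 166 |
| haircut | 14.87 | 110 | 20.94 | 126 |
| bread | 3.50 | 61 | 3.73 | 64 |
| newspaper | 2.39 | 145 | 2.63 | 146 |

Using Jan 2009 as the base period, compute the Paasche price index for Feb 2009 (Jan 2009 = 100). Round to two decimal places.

122.75

Paasche price index uses current-period quantities as weights.
ΣP(Feb 2009)·Q(Feb 2009) = 12.03×26 + 2.77×166 + 20.94×126 + 3.73×64 + 2.63×146 = 312.78 + 459.82 + 2638.44 + 238.72 + 383.98 = 4033.74
ΣP(Jan 2009)·Q(Feb 2009) = 12.69×26 + 3.07×166 + 14.87×126 + 3.50×64 + 2.39×146 = 329.94 + 509.62 + 1873.62 + 224 + 348.94 = 3286.12
Index = 4033.74 / 3286.12 × 100 = 122.7508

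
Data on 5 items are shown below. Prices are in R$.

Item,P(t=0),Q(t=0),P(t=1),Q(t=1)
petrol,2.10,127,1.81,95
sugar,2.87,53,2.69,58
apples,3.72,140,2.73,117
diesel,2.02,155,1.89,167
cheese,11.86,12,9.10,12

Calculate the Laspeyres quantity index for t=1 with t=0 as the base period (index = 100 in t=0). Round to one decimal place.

91.8

Laspeyres quantity index uses base-period prices as weights.
ΣP(t=0)·Q(t=1) = 2.10×95 + 2.87×58 + 3.72×117 + 2.02×167 + 11.86×12 = 199.5 + 166.46 + 435.24 + 337.34 + 142.32 = 1280.86
ΣP(t=0)·Q(t=0) = 2.10×127 + 2.87×53 + 3.72×140 + 2.02×155 + 11.86×12 = 266.7 + 152.11 + 520.8 + 313.1 + 142.32 = 1395.03
Index = 1280.86 / 1395.03 × 100 = 91.8159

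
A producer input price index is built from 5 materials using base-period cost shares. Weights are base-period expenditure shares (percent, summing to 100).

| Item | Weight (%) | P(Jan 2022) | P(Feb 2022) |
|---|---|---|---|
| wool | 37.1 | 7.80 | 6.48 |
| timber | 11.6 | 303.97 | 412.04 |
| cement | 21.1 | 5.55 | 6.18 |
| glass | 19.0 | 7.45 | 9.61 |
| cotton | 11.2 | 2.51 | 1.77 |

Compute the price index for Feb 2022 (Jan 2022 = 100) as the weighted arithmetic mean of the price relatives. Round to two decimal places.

102.45

wool: 37.1 × (6.48/7.80) = 37.1 × 0.830769 = 30.8215
timber: 11.6 × (412.04/303.97) = 11.6 × 1.355529 = 15.7241
cement: 21.1 × (6.18/5.55) = 21.1 × 1.113514 = 23.4951
glass: 19.0 × (9.61/7.45) = 19.0 × 1.289933 = 24.5087
cotton: 11.2 × (1.77/2.51) = 11.2 × 0.705179 = 7.8980
Index = Σ wᵢ·(p₁ᵢ/p₀ᵢ) = 30.8215 + 15.7241 + 23.4951 + 24.5087 + 7.8980 = 102.4475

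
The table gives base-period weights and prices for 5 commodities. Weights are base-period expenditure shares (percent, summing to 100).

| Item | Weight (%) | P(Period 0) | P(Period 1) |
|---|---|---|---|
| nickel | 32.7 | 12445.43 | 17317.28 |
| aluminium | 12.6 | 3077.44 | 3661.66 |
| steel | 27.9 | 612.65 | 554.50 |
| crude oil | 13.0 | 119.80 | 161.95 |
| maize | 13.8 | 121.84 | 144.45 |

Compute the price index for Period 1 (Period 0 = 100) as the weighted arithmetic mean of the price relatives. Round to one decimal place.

nickel: 32.7 × (17317.28/12445.43) = 32.7 × 1.391457 = 45.5006
aluminium: 12.6 × (3661.66/3077.44) = 12.6 × 1.189840 = 14.9920
steel: 27.9 × (554.50/612.65) = 27.9 × 0.905084 = 25.2519
crude oil: 13.0 × (161.95/119.80) = 13.0 × 1.351836 = 17.5739
maize: 13.8 × (144.45/121.84) = 13.8 × 1.185571 = 16.3609
Index = Σ wᵢ·(p₁ᵢ/p₀ᵢ) = 45.5006 + 14.9920 + 25.2519 + 17.5739 + 16.3609 = 119.6792

119.7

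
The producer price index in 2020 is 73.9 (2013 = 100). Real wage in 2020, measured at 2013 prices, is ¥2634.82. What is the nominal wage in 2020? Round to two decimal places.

1947.13

Nominal = Real × (Index/100) = 2634.82 × (73.9/100)
        = 2634.82 × 0.739 = 1947.1320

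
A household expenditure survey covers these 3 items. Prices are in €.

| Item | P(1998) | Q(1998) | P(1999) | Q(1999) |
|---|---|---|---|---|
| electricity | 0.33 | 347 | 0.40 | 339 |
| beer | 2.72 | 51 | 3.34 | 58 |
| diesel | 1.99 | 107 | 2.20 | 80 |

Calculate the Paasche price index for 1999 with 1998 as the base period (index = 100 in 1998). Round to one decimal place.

117.8

Paasche price index uses current-period quantities as weights.
ΣP(1999)·Q(1999) = 0.40×339 + 3.34×58 + 2.20×80 = 135.6 + 193.72 + 176 = 505.32
ΣP(1998)·Q(1999) = 0.33×339 + 2.72×58 + 1.99×80 = 111.87 + 157.76 + 159.2 = 428.83
Index = 505.32 / 428.83 × 100 = 117.8369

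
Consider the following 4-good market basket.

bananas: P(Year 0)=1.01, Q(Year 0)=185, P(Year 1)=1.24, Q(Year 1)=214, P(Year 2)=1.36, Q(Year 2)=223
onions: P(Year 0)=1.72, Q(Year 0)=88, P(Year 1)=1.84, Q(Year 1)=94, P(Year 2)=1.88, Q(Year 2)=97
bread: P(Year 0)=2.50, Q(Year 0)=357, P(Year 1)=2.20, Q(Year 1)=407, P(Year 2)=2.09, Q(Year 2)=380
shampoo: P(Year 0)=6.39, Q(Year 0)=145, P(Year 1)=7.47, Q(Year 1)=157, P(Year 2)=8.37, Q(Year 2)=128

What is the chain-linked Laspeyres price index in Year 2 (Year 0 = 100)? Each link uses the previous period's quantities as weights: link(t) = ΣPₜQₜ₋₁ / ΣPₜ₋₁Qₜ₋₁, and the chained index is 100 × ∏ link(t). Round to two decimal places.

110.02

Link Year 0→Year 1:
ΣP(Year 1)Q(Year 0) = 1.24×185 + 1.84×88 + 2.20×357 + 7.47×145 = 229.4 + 161.92 + 785.4 + 1083.15 = 2259.87
ΣP(Year 0)Q(Year 0) = 1.01×185 + 1.72×88 + 2.50×357 + 6.39×145 = 186.85 + 151.36 + 892.5 + 926.55 = 2157.26
link = 2259.87/2157.26 = 1.047565
Link Year 1→Year 2:
ΣP(Year 2)Q(Year 1) = 1.36×214 + 1.88×94 + 2.09×407 + 8.37×157 = 291.04 + 176.72 + 850.63 + 1314.09 = 2632.48
ΣP(Year 1)Q(Year 1) = 1.24×214 + 1.84×94 + 2.20×407 + 7.47×157 = 265.36 + 172.96 + 895.4 + 1172.79 = 2506.51
link = 2632.48/2506.51 = 1.050257
Chained index = 100 × 1.047565 × 1.050257 = 110.0213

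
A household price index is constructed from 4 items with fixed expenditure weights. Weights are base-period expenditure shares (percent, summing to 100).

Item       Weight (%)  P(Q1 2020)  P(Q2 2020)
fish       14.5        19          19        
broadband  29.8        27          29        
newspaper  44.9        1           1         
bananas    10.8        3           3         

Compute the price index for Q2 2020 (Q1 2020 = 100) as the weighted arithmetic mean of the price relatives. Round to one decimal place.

102.2

fish: 14.5 × (19/19) = 14.5 × 1.000000 = 14.5000
broadband: 29.8 × (29/27) = 29.8 × 1.074074 = 32.0074
newspaper: 44.9 × (1/1) = 44.9 × 1.000000 = 44.9000
bananas: 10.8 × (3/3) = 10.8 × 1.000000 = 10.8000
Index = Σ wᵢ·(p₁ᵢ/p₀ᵢ) = 14.5000 + 32.0074 + 44.9000 + 10.8000 = 102.2074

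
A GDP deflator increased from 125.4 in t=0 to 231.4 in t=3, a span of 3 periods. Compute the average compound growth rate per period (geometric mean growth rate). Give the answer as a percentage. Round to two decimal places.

Growth factor = (231.4/125.4)^(1/3) = (1.845295)^(1/3) = 1.226559
Growth rate = 1.226559 − 1 = 0.226559 = 22.6559%

22.66%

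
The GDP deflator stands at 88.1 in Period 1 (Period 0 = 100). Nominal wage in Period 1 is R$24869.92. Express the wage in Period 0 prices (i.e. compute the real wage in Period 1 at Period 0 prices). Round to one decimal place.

Real = Nominal ÷ (Index/100) = 24869.92 ÷ (88.1/100)
     = 24869.92 ÷ 0.881 = 28229.1941

28229.2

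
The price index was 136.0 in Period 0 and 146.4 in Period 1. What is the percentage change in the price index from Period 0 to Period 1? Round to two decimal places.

7.65%

Change = (146.4 − 136.0) / 136.0 × 100
       = 10.4 / 136.0 × 100 = 7.6471%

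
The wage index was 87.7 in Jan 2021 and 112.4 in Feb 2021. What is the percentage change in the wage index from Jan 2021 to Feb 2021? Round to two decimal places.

Change = (112.4 − 87.7) / 87.7 × 100
       = 24.7 / 87.7 × 100 = 28.1642%

28.16%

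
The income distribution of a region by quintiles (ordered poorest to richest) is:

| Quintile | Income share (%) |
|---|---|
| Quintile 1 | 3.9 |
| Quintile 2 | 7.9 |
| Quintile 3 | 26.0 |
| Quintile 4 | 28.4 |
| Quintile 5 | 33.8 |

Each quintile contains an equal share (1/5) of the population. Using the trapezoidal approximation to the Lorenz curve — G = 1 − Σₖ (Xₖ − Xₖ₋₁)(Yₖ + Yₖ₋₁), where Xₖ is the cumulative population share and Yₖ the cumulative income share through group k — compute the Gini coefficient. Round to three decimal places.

Cumulative income shares Yₖ: 0.0390, 0.1180, 0.3780, 0.6620, 1.0000
Σ (Xₖ−Xₖ₋₁)(Yₖ+Yₖ₋₁) = (1/5)(0.0390+0.0000) + (1/5)(0.1180+0.0390) + (1/5)(0.3780+0.1180) + (1/5)(0.6620+0.3780) + (1/5)(1.0000+0.6620)
  = 0.0078 + 0.0314 + 0.0992 + 0.2080 + 0.3324 = 0.6788
G = 1 − 0.6788 = 0.3212

0.321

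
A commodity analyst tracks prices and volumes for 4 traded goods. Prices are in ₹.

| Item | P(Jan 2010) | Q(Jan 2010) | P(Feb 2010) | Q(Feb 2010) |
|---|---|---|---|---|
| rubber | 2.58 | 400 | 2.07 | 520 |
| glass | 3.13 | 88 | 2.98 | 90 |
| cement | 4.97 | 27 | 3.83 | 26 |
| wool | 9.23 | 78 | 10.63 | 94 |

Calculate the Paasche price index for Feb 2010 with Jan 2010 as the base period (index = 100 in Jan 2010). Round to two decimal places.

Paasche price index uses current-period quantities as weights.
ΣP(Feb 2010)·Q(Feb 2010) = 2.07×520 + 2.98×90 + 3.83×26 + 10.63×94 = 1076.4 + 268.2 + 99.58 + 999.22 = 2443.4
ΣP(Jan 2010)·Q(Feb 2010) = 2.58×520 + 3.13×90 + 4.97×26 + 9.23×94 = 1341.6 + 281.7 + 129.22 + 867.62 = 2620.14
Index = 2443.4 / 2620.14 × 100 = 93.2546

93.25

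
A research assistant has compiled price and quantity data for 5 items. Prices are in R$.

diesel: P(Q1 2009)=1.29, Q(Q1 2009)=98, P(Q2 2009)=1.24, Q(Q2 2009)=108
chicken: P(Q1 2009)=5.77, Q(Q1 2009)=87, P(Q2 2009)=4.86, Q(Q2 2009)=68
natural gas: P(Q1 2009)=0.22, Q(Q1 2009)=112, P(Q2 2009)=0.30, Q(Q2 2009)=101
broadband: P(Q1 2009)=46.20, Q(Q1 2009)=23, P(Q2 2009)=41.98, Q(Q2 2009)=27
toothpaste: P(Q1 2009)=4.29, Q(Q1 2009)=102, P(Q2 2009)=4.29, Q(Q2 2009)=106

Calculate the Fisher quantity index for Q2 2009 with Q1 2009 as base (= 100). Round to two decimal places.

Laspeyres component (base-period weights):
ΣP(Q1 2009)Q(Q2 2009) = 1.29×108 + 5.77×68 + 0.22×101 + 46.20×27 + 4.29×106 = 139.32 + 392.36 + 22.22 + 1247.4 + 454.74 = 2256.04
ΣP(Q1 2009)Q(Q1 2009) = 1.29×98 + 5.77×87 + 0.22×112 + 46.20×23 + 4.29×102 = 126.42 + 501.99 + 24.64 + 1062.6 + 437.58 = 2153.23
L = 2256.04 / 2153.23 × 100 = 104.7747
Paasche component (current-period weights):
ΣP(Q2 2009)Q(Q2 2009) = 1.24×108 + 4.86×68 + 0.30×101 + 41.98×27 + 4.29×106 = 133.92 + 330.48 + 30.3 + 1133.46 + 454.74 = 2082.9
ΣP(Q2 2009)Q(Q1 2009) = 1.24×98 + 4.86×87 + 0.30×112 + 41.98×23 + 4.29×102 = 121.52 + 422.82 + 33.6 + 965.54 + 437.58 = 1981.06
P = 2082.9 / 1981.06 × 100 = 105.1407
Fisher = √(L × P) = √(104.7747 × 105.1407) = 104.9575

104.96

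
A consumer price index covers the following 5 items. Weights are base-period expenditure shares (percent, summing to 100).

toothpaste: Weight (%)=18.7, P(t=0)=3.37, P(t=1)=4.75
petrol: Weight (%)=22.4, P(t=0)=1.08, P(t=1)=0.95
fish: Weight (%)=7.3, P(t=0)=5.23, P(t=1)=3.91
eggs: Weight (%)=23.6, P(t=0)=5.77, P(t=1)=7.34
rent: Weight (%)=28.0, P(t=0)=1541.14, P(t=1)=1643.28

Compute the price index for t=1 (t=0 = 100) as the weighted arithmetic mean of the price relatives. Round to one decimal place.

111.4

toothpaste: 18.7 × (4.75/3.37) = 18.7 × 1.409496 = 26.3576
petrol: 22.4 × (0.95/1.08) = 22.4 × 0.879630 = 19.7037
fish: 7.3 × (3.91/5.23) = 7.3 × 0.747610 = 5.4576
eggs: 23.6 × (7.34/5.77) = 23.6 × 1.272097 = 30.0215
rent: 28.0 × (1643.28/1541.14) = 28.0 × 1.066276 = 29.8557
Index = Σ wᵢ·(p₁ᵢ/p₀ᵢ) = 26.3576 + 19.7037 + 5.4576 + 30.0215 + 29.8557 = 111.3960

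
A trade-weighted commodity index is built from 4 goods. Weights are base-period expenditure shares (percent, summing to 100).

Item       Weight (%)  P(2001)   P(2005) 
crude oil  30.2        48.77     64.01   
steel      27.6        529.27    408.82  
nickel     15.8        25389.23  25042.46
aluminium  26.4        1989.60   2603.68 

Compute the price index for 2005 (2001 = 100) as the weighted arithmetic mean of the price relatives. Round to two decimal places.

111.09

crude oil: 30.2 × (64.01/48.77) = 30.2 × 1.312487 = 39.6371
steel: 27.6 × (408.82/529.27) = 27.6 × 0.772422 = 21.3189
nickel: 15.8 × (25042.46/25389.23) = 15.8 × 0.986342 = 15.5842
aluminium: 26.4 × (2603.68/1989.60) = 26.4 × 1.308645 = 34.5482
Index = Σ wᵢ·(p₁ᵢ/p₀ᵢ) = 39.6371 + 21.3189 + 15.5842 + 34.5482 = 111.0884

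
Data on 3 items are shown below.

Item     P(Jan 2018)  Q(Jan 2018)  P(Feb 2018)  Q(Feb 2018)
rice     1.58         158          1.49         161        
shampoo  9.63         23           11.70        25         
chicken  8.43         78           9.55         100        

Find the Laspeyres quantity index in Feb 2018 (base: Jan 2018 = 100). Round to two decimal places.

118.56

Laspeyres quantity index uses base-period prices as weights.
ΣP(Jan 2018)·Q(Feb 2018) = 1.58×161 + 9.63×25 + 8.43×100 = 254.38 + 240.75 + 843 = 1338.13
ΣP(Jan 2018)·Q(Jan 2018) = 1.58×158 + 9.63×23 + 8.43×78 = 249.64 + 221.49 + 657.54 = 1128.67
Index = 1338.13 / 1128.67 × 100 = 118.5581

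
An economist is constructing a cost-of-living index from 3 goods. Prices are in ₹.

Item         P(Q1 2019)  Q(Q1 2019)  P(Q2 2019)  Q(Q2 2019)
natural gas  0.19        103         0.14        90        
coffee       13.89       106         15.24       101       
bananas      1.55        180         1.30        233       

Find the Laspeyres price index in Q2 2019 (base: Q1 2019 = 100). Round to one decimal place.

105.2

Laspeyres price index uses base-period quantities as weights.
ΣP(Q2 2019)·Q(Q1 2019) = 0.14×103 + 15.24×106 + 1.30×180 = 14.42 + 1615.44 + 234 = 1863.86
ΣP(Q1 2019)·Q(Q1 2019) = 0.19×103 + 13.89×106 + 1.55×180 = 19.57 + 1472.34 + 279 = 1770.91
Index = 1863.86 / 1770.91 × 100 = 105.2487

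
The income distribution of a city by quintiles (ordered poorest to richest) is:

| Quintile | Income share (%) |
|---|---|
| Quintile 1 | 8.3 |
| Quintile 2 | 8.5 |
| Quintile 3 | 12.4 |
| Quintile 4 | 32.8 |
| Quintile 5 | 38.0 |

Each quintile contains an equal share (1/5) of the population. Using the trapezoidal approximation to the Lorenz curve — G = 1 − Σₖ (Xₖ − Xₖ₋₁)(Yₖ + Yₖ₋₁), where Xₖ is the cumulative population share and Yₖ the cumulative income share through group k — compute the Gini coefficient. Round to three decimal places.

Cumulative income shares Yₖ: 0.0830, 0.1680, 0.2920, 0.6200, 1.0000
Σ (Xₖ−Xₖ₋₁)(Yₖ+Yₖ₋₁) = (1/5)(0.0830+0.0000) + (1/5)(0.1680+0.0830) + (1/5)(0.2920+0.1680) + (1/5)(0.6200+0.2920) + (1/5)(1.0000+0.6200)
  = 0.0166 + 0.0502 + 0.0920 + 0.1824 + 0.3240 = 0.6652
G = 1 − 0.6652 = 0.3348

0.335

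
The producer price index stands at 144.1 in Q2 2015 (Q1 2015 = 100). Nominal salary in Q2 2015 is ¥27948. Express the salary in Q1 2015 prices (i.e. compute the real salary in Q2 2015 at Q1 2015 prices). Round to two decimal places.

Real = Nominal ÷ (Index/100) = 27948 ÷ (144.1/100)
     = 27948 ÷ 1.441 = 19394.8647

19394.86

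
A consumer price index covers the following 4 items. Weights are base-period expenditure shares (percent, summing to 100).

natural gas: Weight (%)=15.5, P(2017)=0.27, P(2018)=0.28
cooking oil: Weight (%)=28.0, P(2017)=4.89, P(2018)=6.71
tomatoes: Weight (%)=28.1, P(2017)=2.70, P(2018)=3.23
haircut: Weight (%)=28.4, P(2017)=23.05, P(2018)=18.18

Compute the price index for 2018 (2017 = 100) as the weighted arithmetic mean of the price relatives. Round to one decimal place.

110.5

natural gas: 15.5 × (0.28/0.27) = 15.5 × 1.037037 = 16.0741
cooking oil: 28.0 × (6.71/4.89) = 28.0 × 1.372188 = 38.4213
tomatoes: 28.1 × (3.23/2.70) = 28.1 × 1.196296 = 33.6159
haircut: 28.4 × (18.18/23.05) = 28.4 × 0.788720 = 22.3997
Index = Σ wᵢ·(p₁ᵢ/p₀ᵢ) = 16.0741 + 38.4213 + 33.6159 + 22.3997 = 110.5109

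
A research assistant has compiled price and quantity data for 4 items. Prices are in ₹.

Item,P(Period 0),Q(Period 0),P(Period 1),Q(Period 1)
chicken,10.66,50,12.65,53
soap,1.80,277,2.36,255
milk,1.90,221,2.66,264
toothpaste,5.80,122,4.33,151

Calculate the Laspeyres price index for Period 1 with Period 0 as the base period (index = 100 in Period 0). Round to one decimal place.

Laspeyres price index uses base-period quantities as weights.
ΣP(Period 1)·Q(Period 0) = 12.65×50 + 2.36×277 + 2.66×221 + 4.33×122 = 632.5 + 653.72 + 587.86 + 528.26 = 2402.34
ΣP(Period 0)·Q(Period 0) = 10.66×50 + 1.80×277 + 1.90×221 + 5.80×122 = 533 + 498.6 + 419.9 + 707.6 = 2159.1
Index = 2402.34 / 2159.1 × 100 = 111.2658

111.3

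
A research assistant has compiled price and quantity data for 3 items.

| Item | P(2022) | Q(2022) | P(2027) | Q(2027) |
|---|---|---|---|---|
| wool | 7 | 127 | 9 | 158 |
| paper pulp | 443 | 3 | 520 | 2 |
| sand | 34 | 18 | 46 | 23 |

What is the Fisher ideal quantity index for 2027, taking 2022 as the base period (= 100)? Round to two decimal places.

Laspeyres component (base-period weights):
ΣP(2022)Q(2027) = 7×158 + 443×2 + 34×23 = 1106 + 886 + 782 = 2774
ΣP(2022)Q(2022) = 7×127 + 443×3 + 34×18 = 889 + 1329 + 612 = 2830
L = 2774 / 2830 × 100 = 98.0212
Paasche component (current-period weights):
ΣP(2027)Q(2027) = 9×158 + 520×2 + 46×23 = 1422 + 1040 + 1058 = 3520
ΣP(2027)Q(2022) = 9×127 + 520×3 + 46×18 = 1143 + 1560 + 828 = 3531
P = 3520 / 3531 × 100 = 99.6885
Fisher = √(L × P) = √(98.0212 × 99.6885) = 98.8513

98.85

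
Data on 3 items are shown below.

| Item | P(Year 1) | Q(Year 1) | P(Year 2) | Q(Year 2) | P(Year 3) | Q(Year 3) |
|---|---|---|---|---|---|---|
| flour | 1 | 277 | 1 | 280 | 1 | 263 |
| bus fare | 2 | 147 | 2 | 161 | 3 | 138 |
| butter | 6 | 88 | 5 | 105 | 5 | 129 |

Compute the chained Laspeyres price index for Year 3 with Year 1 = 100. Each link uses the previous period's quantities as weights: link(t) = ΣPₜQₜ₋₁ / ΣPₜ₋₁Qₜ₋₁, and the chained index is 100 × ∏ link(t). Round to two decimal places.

105.13

Link Year 1→Year 2:
ΣP(Year 2)Q(Year 1) = 1×277 + 2×147 + 5×88 = 277 + 294 + 440 = 1011
ΣP(Year 1)Q(Year 1) = 1×277 + 2×147 + 6×88 = 277 + 294 + 528 = 1099
link = 1011/1099 = 0.919927
Link Year 2→Year 3:
ΣP(Year 3)Q(Year 2) = 1×280 + 3×161 + 5×105 = 280 + 483 + 525 = 1288
ΣP(Year 2)Q(Year 2) = 1×280 + 2×161 + 5×105 = 280 + 322 + 525 = 1127
link = 1288/1127 = 1.142857
Chained index = 100 × 0.919927 × 1.142857 = 105.1345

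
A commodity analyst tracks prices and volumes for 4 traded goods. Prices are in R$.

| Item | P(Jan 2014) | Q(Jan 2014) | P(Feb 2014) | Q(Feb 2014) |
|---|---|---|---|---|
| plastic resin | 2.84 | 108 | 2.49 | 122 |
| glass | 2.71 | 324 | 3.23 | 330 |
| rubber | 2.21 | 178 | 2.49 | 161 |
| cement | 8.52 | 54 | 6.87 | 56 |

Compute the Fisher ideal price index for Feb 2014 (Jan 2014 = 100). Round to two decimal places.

Laspeyres component (base-period weights):
ΣP(Feb 2014)Q(Jan 2014) = 2.49×108 + 3.23×324 + 2.49×178 + 6.87×54 = 268.92 + 1046.52 + 443.22 + 370.98 = 2129.64
ΣP(Jan 2014)Q(Jan 2014) = 2.84×108 + 2.71×324 + 2.21×178 + 8.52×54 = 306.72 + 878.04 + 393.38 + 460.08 = 2038.22
L = 2129.64 / 2038.22 × 100 = 104.4853
Paasche component (current-period weights):
ΣP(Feb 2014)Q(Feb 2014) = 2.49×122 + 3.23×330 + 2.49×161 + 6.87×56 = 303.78 + 1065.9 + 400.89 + 384.72 = 2155.29
ΣP(Jan 2014)Q(Feb 2014) = 2.84×122 + 2.71×330 + 2.21×161 + 8.52×56 = 346.48 + 894.3 + 355.81 + 477.12 = 2073.71
P = 2155.29 / 2073.71 × 100 = 103.9340
Fisher = √(L × P) = √(104.4853 × 103.9340) = 104.2093

104.21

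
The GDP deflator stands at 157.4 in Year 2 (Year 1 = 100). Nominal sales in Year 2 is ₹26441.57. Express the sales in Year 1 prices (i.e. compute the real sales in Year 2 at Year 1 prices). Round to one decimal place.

Real = Nominal ÷ (Index/100) = 26441.57 ÷ (157.4/100)
     = 26441.57 ÷ 1.574 = 16798.9644

16799.0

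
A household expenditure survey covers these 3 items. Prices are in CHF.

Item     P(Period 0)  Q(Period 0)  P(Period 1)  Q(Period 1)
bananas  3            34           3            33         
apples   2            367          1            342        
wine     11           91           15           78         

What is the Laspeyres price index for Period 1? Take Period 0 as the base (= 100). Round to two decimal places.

99.84

Laspeyres price index uses base-period quantities as weights.
ΣP(Period 1)·Q(Period 0) = 3×34 + 1×367 + 15×91 = 102 + 367 + 1365 = 1834
ΣP(Period 0)·Q(Period 0) = 3×34 + 2×367 + 11×91 = 102 + 734 + 1001 = 1837
Index = 1834 / 1837 × 100 = 99.8367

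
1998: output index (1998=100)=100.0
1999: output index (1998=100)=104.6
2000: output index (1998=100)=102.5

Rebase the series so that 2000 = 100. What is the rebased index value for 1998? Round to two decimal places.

97.56

Rebased(1998) = 100.0 / 102.5 × 100 = 97.5610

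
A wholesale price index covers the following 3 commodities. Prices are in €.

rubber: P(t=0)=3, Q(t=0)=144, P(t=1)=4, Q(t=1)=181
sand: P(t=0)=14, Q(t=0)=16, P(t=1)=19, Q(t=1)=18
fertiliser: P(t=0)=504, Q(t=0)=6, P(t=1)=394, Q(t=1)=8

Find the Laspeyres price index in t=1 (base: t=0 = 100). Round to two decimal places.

Laspeyres price index uses base-period quantities as weights.
ΣP(t=1)·Q(t=0) = 4×144 + 19×16 + 394×6 = 576 + 304 + 2364 = 3244
ΣP(t=0)·Q(t=0) = 3×144 + 14×16 + 504×6 = 432 + 224 + 3024 = 3680
Index = 3244 / 3680 × 100 = 88.1522

88.15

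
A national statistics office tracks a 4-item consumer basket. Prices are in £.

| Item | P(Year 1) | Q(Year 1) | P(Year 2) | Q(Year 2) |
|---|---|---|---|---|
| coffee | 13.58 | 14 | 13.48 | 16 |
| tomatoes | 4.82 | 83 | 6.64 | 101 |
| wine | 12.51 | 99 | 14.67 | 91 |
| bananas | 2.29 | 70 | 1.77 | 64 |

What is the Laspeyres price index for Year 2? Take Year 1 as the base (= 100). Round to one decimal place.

116.4

Laspeyres price index uses base-period quantities as weights.
ΣP(Year 2)·Q(Year 1) = 13.48×14 + 6.64×83 + 14.67×99 + 1.77×70 = 188.72 + 551.12 + 1452.33 + 123.9 = 2316.07
ΣP(Year 1)·Q(Year 1) = 13.58×14 + 4.82×83 + 12.51×99 + 2.29×70 = 190.12 + 400.06 + 1238.49 + 160.3 = 1988.97
Index = 2316.07 / 1988.97 × 100 = 116.4457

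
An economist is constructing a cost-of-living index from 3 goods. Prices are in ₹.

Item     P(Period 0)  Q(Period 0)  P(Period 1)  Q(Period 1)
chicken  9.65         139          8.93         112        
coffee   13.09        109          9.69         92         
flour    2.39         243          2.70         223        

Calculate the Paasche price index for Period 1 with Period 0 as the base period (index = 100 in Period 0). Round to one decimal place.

Paasche price index uses current-period quantities as weights.
ΣP(Period 1)·Q(Period 1) = 8.93×112 + 9.69×92 + 2.70×223 = 1000.16 + 891.48 + 602.1 = 2493.74
ΣP(Period 0)·Q(Period 1) = 9.65×112 + 13.09×92 + 2.39×223 = 1080.8 + 1204.28 + 532.97 = 2818.05
Index = 2493.74 / 2818.05 × 100 = 88.4917

88.5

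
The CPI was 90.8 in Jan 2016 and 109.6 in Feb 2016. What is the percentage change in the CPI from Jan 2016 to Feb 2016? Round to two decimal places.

20.70%

Change = (109.6 − 90.8) / 90.8 × 100
       = 18.8 / 90.8 × 100 = 20.7048%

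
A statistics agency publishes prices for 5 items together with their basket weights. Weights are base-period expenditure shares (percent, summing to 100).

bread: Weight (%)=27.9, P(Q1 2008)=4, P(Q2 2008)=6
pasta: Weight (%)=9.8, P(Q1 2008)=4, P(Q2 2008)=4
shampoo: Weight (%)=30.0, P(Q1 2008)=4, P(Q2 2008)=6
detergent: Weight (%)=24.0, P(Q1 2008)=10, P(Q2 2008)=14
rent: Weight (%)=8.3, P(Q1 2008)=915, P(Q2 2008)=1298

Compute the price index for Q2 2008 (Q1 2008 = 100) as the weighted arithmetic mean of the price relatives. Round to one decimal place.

bread: 27.9 × (6/4) = 27.9 × 1.500000 = 41.8500
pasta: 9.8 × (4/4) = 9.8 × 1.000000 = 9.8000
shampoo: 30.0 × (6/4) = 30.0 × 1.500000 = 45.0000
detergent: 24.0 × (14/10) = 24.0 × 1.400000 = 33.6000
rent: 8.3 × (1298/915) = 8.3 × 1.418579 = 11.7742
Index = Σ wᵢ·(p₁ᵢ/p₀ᵢ) = 41.8500 + 9.8000 + 45.0000 + 33.6000 + 11.7742 = 142.0242

142.0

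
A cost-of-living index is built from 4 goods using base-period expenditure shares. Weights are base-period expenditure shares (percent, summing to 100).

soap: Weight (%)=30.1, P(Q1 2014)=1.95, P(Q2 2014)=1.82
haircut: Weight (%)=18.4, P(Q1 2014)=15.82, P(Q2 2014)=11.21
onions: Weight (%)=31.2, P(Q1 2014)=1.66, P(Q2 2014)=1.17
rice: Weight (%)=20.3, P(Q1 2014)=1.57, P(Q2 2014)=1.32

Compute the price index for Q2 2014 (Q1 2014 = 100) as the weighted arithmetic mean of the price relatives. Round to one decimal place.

soap: 30.1 × (1.82/1.95) = 30.1 × 0.933333 = 28.0933
haircut: 18.4 × (11.21/15.82) = 18.4 × 0.708597 = 13.0382
onions: 31.2 × (1.17/1.66) = 31.2 × 0.704819 = 21.9904
rice: 20.3 × (1.32/1.57) = 20.3 × 0.840764 = 17.0675
Index = Σ wᵢ·(p₁ᵢ/p₀ᵢ) = 28.0933 + 13.0382 + 21.9904 + 17.0675 = 80.1894

80.2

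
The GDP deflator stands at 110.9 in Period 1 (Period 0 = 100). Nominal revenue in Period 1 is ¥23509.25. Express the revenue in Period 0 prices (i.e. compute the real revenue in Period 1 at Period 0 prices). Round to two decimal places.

Real = Nominal ÷ (Index/100) = 23509.25 ÷ (110.9/100)
     = 23509.25 ÷ 1.109 = 21198.6023

21198.60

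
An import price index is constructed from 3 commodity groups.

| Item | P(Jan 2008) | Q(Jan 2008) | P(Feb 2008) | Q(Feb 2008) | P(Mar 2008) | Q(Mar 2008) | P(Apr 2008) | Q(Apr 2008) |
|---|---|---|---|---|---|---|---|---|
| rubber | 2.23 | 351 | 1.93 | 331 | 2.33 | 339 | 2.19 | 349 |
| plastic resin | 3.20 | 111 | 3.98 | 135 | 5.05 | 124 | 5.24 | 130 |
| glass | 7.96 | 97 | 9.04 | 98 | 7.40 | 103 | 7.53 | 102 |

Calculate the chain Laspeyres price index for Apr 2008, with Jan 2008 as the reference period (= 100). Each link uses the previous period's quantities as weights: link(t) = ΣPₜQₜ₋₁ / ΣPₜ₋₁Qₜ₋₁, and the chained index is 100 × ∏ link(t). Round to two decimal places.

Link Jan 2008→Feb 2008:
ΣP(Feb 2008)Q(Jan 2008) = 1.93×351 + 3.98×111 + 9.04×97 = 677.43 + 441.78 + 876.88 = 1996.09
ΣP(Jan 2008)Q(Jan 2008) = 2.23×351 + 3.20×111 + 7.96×97 = 782.73 + 355.2 + 772.12 = 1910.05
link = 1996.09/1910.05 = 1.045046
Link Feb 2008→Mar 2008:
ΣP(Mar 2008)Q(Feb 2008) = 2.33×331 + 5.05×135 + 7.40×98 = 771.23 + 681.75 + 725.2 = 2178.18
ΣP(Feb 2008)Q(Feb 2008) = 1.93×331 + 3.98×135 + 9.04×98 = 638.83 + 537.3 + 885.92 = 2062.05
link = 2178.18/2062.05 = 1.056318
Link Mar 2008→Apr 2008:
ΣP(Apr 2008)Q(Mar 2008) = 2.19×339 + 5.24×124 + 7.53×103 = 742.41 + 649.76 + 775.59 = 2167.76
ΣP(Mar 2008)Q(Mar 2008) = 2.33×339 + 5.05×124 + 7.40×103 = 789.87 + 626.2 + 762.2 = 2178.27
link = 2167.76/2178.27 = 0.995175
Chained index = 100 × 1.045046 × 1.056318 × 0.995175 = 109.8574

109.86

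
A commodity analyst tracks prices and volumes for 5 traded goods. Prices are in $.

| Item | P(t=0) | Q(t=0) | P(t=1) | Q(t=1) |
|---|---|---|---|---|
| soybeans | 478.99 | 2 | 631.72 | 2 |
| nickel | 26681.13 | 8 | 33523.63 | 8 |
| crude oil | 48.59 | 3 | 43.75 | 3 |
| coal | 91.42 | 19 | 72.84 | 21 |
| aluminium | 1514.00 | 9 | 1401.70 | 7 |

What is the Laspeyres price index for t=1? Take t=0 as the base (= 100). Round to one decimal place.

Laspeyres price index uses base-period quantities as weights.
ΣP(t=1)·Q(t=0) = 631.72×2 + 33523.63×8 + 43.75×3 + 72.84×19 + 1401.70×9 = 1263.44 + 268189.04 + 131.25 + 1383.96 + 12615.3 = 283582.99
ΣP(t=0)·Q(t=0) = 478.99×2 + 26681.13×8 + 48.59×3 + 91.42×19 + 1514.00×9 = 957.98 + 213449.04 + 145.77 + 1736.98 + 13626 = 229915.77
Index = 283582.99 / 229915.77 × 100 = 123.3421

123.3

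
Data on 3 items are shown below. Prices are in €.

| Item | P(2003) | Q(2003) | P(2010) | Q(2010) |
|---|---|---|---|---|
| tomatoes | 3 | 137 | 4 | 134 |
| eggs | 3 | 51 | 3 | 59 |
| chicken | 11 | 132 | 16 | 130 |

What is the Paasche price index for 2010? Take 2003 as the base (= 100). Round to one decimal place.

139.0

Paasche price index uses current-period quantities as weights.
ΣP(2010)·Q(2010) = 4×134 + 3×59 + 16×130 = 536 + 177 + 2080 = 2793
ΣP(2003)·Q(2010) = 3×134 + 3×59 + 11×130 = 402 + 177 + 1430 = 2009
Index = 2793 / 2009 × 100 = 139.0244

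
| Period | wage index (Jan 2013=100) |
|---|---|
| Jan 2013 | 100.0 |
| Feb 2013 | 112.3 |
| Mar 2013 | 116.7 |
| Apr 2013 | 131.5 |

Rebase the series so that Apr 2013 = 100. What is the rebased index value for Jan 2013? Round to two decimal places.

Rebased(Jan 2013) = 100.0 / 131.5 × 100 = 76.0456

76.05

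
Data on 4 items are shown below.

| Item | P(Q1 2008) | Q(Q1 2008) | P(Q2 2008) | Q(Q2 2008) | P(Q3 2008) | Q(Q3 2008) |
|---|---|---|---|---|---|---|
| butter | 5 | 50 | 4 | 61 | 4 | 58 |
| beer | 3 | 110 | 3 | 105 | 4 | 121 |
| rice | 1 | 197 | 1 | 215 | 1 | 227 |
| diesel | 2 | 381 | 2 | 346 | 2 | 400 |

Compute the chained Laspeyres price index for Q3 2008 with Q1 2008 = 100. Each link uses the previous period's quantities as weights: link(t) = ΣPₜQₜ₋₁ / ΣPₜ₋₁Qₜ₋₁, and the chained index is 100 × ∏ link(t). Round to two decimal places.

103.68

Link Q1 2008→Q2 2008:
ΣP(Q2 2008)Q(Q1 2008) = 4×50 + 3×110 + 1×197 + 2×381 = 200 + 330 + 197 + 762 = 1489
ΣP(Q1 2008)Q(Q1 2008) = 5×50 + 3×110 + 1×197 + 2×381 = 250 + 330 + 197 + 762 = 1539
link = 1489/1539 = 0.967511
Link Q2 2008→Q3 2008:
ΣP(Q3 2008)Q(Q2 2008) = 4×61 + 4×105 + 1×215 + 2×346 = 244 + 420 + 215 + 692 = 1571
ΣP(Q2 2008)Q(Q2 2008) = 4×61 + 3×105 + 1×215 + 2×346 = 244 + 315 + 215 + 692 = 1466
link = 1571/1466 = 1.071623
Chained index = 100 × 0.967511 × 1.071623 = 103.6808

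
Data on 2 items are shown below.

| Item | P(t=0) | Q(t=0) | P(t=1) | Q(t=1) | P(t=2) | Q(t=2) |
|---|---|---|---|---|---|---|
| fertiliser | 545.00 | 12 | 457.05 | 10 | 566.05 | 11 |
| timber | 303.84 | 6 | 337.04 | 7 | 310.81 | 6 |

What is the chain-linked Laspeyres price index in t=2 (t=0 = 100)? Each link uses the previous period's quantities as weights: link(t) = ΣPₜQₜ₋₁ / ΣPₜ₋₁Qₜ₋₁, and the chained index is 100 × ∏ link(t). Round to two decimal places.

101.50

Link t=0→t=1:
ΣP(t=1)Q(t=0) = 457.05×12 + 337.04×6 = 5484.6 + 2022.24 = 7506.84
ΣP(t=0)Q(t=0) = 545.00×12 + 303.84×6 = 6540 + 1823.04 = 8363.04
link = 7506.84/8363.04 = 0.897621
Link t=1→t=2:
ΣP(t=2)Q(t=1) = 566.05×10 + 310.81×7 = 5660.5 + 2175.67 = 7836.17
ΣP(t=1)Q(t=1) = 457.05×10 + 337.04×7 = 4570.5 + 2359.28 = 6929.78
link = 7836.17/6929.78 = 1.130796
Chained index = 100 × 0.897621 × 1.130796 = 101.5027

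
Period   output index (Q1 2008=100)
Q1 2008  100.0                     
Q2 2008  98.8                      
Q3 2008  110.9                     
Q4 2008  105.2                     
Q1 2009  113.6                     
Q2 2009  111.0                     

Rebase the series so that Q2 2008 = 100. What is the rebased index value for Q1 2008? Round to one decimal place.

101.2

Rebased(Q1 2008) = 100.0 / 98.8 × 100 = 101.2146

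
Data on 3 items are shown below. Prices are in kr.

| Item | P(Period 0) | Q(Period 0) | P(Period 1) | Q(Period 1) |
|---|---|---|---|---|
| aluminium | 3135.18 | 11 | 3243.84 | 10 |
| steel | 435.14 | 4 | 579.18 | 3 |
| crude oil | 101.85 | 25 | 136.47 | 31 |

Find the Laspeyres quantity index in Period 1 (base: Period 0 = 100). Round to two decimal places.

Laspeyres quantity index uses base-period prices as weights.
ΣP(Period 0)·Q(Period 1) = 3135.18×10 + 435.14×3 + 101.85×31 = 31351.8 + 1305.42 + 3157.35 = 35814.57
ΣP(Period 0)·Q(Period 0) = 3135.18×11 + 435.14×4 + 101.85×25 = 34486.98 + 1740.56 + 2546.25 = 38773.79
Index = 35814.57 / 38773.79 × 100 = 92.3680

92.37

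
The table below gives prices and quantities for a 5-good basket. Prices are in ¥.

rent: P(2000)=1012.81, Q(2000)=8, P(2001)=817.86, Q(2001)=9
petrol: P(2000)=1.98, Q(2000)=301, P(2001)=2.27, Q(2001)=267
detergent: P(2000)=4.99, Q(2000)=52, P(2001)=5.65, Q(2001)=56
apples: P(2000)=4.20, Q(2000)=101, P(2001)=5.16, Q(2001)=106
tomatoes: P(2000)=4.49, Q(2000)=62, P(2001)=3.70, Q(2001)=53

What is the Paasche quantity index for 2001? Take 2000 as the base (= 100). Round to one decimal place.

Paasche quantity index uses current-period prices as weights.
ΣP(2001)·Q(2001) = 817.86×9 + 2.27×267 + 5.65×56 + 5.16×106 + 3.70×53 = 7360.74 + 606.09 + 316.4 + 546.96 + 196.1 = 9026.29
ΣP(2001)·Q(2000) = 817.86×8 + 2.27×301 + 5.65×52 + 5.16×101 + 3.70×62 = 6542.88 + 683.27 + 293.8 + 521.16 + 229.4 = 8270.51
Index = 9026.29 / 8270.51 × 100 = 109.1383

109.1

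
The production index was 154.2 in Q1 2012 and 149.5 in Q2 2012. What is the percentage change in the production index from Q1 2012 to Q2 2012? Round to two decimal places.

Change = (149.5 − 154.2) / 154.2 × 100
       = -4.7 / 154.2 × 100 = -3.0480%

-3.05%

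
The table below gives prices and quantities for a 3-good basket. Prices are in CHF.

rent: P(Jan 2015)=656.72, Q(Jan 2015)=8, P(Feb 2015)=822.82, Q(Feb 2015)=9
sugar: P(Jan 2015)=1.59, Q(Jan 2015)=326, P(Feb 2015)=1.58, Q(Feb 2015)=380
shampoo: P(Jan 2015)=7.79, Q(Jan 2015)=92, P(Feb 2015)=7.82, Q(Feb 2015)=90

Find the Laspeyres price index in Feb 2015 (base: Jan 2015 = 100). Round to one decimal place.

Laspeyres price index uses base-period quantities as weights.
ΣP(Feb 2015)·Q(Jan 2015) = 822.82×8 + 1.58×326 + 7.82×92 = 6582.56 + 515.08 + 719.44 = 7817.08
ΣP(Jan 2015)·Q(Jan 2015) = 656.72×8 + 1.59×326 + 7.79×92 = 5253.76 + 518.34 + 716.68 = 6488.78
Index = 7817.08 / 6488.78 × 100 = 120.4707

120.5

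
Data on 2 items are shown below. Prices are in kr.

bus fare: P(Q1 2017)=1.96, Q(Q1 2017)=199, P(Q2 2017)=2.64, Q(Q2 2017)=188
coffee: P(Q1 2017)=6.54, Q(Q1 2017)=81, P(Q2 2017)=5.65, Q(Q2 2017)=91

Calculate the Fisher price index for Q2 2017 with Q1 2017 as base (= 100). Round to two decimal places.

105.86

Laspeyres component (base-period weights):
ΣP(Q2 2017)Q(Q1 2017) = 2.64×199 + 5.65×81 = 525.36 + 457.65 = 983.01
ΣP(Q1 2017)Q(Q1 2017) = 1.96×199 + 6.54×81 = 390.04 + 529.74 = 919.78
L = 983.01 / 919.78 × 100 = 106.8745
Paasche component (current-period weights):
ΣP(Q2 2017)Q(Q2 2017) = 2.64×188 + 5.65×91 = 496.32 + 514.15 = 1010.47
ΣP(Q1 2017)Q(Q2 2017) = 1.96×188 + 6.54×91 = 368.48 + 595.14 = 963.62
P = 1010.47 / 963.62 × 100 = 104.8619
Fisher = √(L × P) = √(106.8745 × 104.8619) = 105.8634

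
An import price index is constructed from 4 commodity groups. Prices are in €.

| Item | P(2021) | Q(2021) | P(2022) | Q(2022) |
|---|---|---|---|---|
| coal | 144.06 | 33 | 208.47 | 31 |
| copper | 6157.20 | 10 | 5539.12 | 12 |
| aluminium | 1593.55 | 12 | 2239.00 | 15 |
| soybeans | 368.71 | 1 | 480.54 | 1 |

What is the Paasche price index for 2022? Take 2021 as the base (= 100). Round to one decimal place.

Paasche price index uses current-period quantities as weights.
ΣP(2022)·Q(2022) = 208.47×31 + 5539.12×12 + 2239.00×15 + 480.54×1 = 6462.57 + 66469.44 + 33585 + 480.54 = 106997.55
ΣP(2021)·Q(2022) = 144.06×31 + 6157.20×12 + 1593.55×15 + 368.71×1 = 4465.86 + 73886.4 + 23903.25 + 368.71 = 102624.22
Index = 106997.55 / 102624.22 × 100 = 104.2615

104.3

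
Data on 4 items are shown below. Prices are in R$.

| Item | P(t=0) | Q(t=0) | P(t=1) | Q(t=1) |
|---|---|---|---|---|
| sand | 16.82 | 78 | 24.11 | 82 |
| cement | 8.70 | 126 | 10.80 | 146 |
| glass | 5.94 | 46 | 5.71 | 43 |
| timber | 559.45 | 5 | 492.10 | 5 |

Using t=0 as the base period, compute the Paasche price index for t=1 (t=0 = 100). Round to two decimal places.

Paasche price index uses current-period quantities as weights.
ΣP(t=1)·Q(t=1) = 24.11×82 + 10.80×146 + 5.71×43 + 492.10×5 = 1977.02 + 1576.8 + 245.53 + 2460.5 = 6259.85
ΣP(t=0)·Q(t=1) = 16.82×82 + 8.70×146 + 5.94×43 + 559.45×5 = 1379.24 + 1270.2 + 255.42 + 2797.25 = 5702.11
Index = 6259.85 / 5702.11 × 100 = 109.7813

109.78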